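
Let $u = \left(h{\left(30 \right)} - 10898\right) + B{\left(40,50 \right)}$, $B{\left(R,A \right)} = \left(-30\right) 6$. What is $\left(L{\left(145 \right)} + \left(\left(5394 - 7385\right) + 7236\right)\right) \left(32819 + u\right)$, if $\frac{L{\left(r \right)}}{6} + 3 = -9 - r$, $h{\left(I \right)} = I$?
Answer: $93680613$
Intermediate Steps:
$B{\left(R,A \right)} = -180$
$L{\left(r \right)} = -72 - 6 r$ ($L{\left(r \right)} = -18 + 6 \left(-9 - r\right) = -18 - \left(54 + 6 r\right) = -72 - 6 r$)
$u = -11048$ ($u = \left(30 - 10898\right) - 180 = -10868 - 180 = -11048$)
$\left(L{\left(145 \right)} + \left(\left(5394 - 7385\right) + 7236\right)\right) \left(32819 + u\right) = \left(\left(-72 - 870\right) + \left(\left(5394 - 7385\right) + 7236\right)\right) \left(32819 - 11048\right) = \left(\left(-72 - 870\right) + \left(-1991 + 7236\right)\right) 21771 = \left(-942 + 5245\right) 21771 = 4303 \cdot 21771 = 93680613$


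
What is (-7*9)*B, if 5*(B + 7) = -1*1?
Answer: 2268/5 ≈ 453.60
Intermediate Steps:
B = -36/5 (B = -7 + (-1*1)/5 = -7 + (⅕)*(-1) = -7 - ⅕ = -36/5 ≈ -7.2000)
(-7*9)*B = -7*9*(-36/5) = -63*(-36/5) = 2268/5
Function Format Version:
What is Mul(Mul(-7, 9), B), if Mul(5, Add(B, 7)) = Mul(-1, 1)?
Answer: Rational(2268, 5) ≈ 453.60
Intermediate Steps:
B = Rational(-36, 5) (B = Add(-7, Mul(Rational(1, 5), Mul(-1, 1))) = Add(-7, Mul(Rational(1, 5), -1)) = Add(-7, Rational(-1, 5)) = Rational(-36, 5) ≈ -7.2000)
Mul(Mul(-7, 9), B) = Mul(Mul(-7, 9), Rational(-36, 5)) = Mul(-63, Rational(-36, 5)) = Rational(2268, 5)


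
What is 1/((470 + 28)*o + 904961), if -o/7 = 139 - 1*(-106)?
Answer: 1/50891 ≈ 1.9650e-5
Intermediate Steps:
o = -1715 (o = -7*(139 - 1*(-106)) = -7*(139 + 106) = -7*245 = -1715)
1/((470 + 28)*o + 904961) = 1/((470 + 28)*(-1715) + 904961) = 1/(498*(-1715) + 904961) = 1/(-854070 + 904961) = 1/50891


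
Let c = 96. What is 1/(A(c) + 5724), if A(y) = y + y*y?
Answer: 1/15036 ≈ 6.6507e-5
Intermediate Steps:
A(y) = y + y²
1/(A(c) + 5724) = 1/(96*(1 + 96) + 5724) = 1/(96*97 + 5724) = 1/(9312 + 5724) = 1/15036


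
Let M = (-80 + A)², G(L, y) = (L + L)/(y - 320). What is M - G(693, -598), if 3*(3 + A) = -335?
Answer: 5798183/153 ≈ 37897.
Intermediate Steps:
A = -344/3 (A = -3 + (⅓)*(-335) = -3 - 335/3 = -344/3 ≈ -114.67)
G(L, y) = 2*L/(-320 + y) (G(L, y) = (2*L)/(-320 + y) = 2*L/(-320 + y))
M = 341056/9 (M = (-80 - 344/3)² = (-584/3)² = 341056/9 ≈ 37895.)
M - G(693, -598) = 341056/9 - 2*693/(-320 - 598) = 341056/9 - 2*693/(-918) = 341056/9 - 2*693*(-1)/918 = 341056/9 - 1*(-77/51) = 341056/9 + 77/51 = 5798183/153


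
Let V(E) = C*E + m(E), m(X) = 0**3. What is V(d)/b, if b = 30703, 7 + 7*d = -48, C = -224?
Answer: 1760/30703 ≈ 0.057323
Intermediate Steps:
d = -55/7 (d = -1 + (1/7)*(-48) = -1 - 48/7 = -55/7 ≈ -7.8571)
m(X) = 0
V(E) = -224*E (V(E) = -224*E + 0 = -224*E)
V(d)/b = -224*(-55/7)/30703 = 1760*(1/30703) = 1760/30703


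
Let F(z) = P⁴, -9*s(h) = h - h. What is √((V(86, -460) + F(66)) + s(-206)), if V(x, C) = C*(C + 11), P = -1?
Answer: 3*√22949 ≈ 454.47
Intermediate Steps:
s(h) = 0 (s(h) = -(h - h)/9 = -⅑*0 = 0)
F(z) = 1 (F(z) = (-1)⁴ = 1)
V(x, C) = C*(11 + C)
√((V(86, -460) + F(66)) + s(-206)) = √((-460*(11 - 460) + 1) + 0) = √((-460*(-449) + 1) + 0) = √((206540 + 1) + 0) = √(206541 + 0) = √206541 = 3*√22949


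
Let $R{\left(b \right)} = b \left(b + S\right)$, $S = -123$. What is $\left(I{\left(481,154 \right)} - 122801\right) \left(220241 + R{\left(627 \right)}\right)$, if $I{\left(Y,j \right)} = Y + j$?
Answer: $-65511395334$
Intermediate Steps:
$R{\left(b \right)} = b \left(-123 + b\right)$ ($R{\left(b \right)} = b \left(b - 123\right) = b \left(-123 + b\right)$)
$\left(I{\left(481,154 \right)} - 122801\right) \left(220241 + R{\left(627 \right)}\right) = \left(\left(481 + 154\right) - 122801\right) \left(220241 + 627 \left(-123 + 627\right)\right) = \left(635 - 122801\right) \left(220241 + 627 \cdot 504\right) = - 122166 \left(220241 + 316008\right) = \left(-122166\right) 536249 = -65511395334$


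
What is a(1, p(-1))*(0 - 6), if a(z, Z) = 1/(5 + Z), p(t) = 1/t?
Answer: -3/2 ≈ -1.5000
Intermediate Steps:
p(t) = 1/t
a(1, p(-1))*(0 - 6) = (0 - 6)/(5 + 1/(-1)) = -6/(5 - 1) = -6/4 = (¼)*(-6) = -3/2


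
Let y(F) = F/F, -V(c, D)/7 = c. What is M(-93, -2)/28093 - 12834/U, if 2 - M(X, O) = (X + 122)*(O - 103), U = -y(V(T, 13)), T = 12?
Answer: 360548609/28093 ≈ 12834.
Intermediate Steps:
V(c, D) = -7*c
y(F) = 1
U = -1 (U = -1*1 = -1)
M(X, O) = 2 - (-103 + O)*(122 + X) (M(X, O) = 2 - (X + 122)*(O - 103) = 2 - (122 + X)*(-103 + O) = 2 - (-103 + O)*(122 + X))
M(-93, -2)/28093 - 12834/U = (12568 - 122*(-2) + 103*(-93) - 1*(-2)*(-93))/28093 - 12834/(-1) = (12568 + 244 - 9579 - 186)*(1/28093) - 12834*(-1) = 3047*(1/28093) + 12834 = 3047/28093 + 12834 = 360548609/28093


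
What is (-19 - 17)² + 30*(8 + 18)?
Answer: 2076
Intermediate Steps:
(-19 - 17)² + 30*(8 + 18) = (-36)² + 30*26 = 1296 + 780 = 2076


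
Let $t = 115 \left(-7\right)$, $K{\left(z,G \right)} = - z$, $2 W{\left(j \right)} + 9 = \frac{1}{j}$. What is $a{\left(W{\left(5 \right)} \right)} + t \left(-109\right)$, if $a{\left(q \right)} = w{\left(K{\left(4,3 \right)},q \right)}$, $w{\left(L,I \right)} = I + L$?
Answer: $\frac{438683}{5} \approx 87737.0$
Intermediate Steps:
$W{\left(j \right)} = - \frac{9}{2} + \frac{1}{2 j}$
$t = -805$
$a{\left(q \right)} = -4 + q$ ($a{\left(q \right)} = q - 4 = -4 + q$)
$a{\left(W{\left(5 \right)} \right)} + t \left(-109\right) = \left(-4 + \frac{1 - 45}{2 \cdot 5}\right) - -87745 = \left(-4 + \frac{1}{2} \cdot \frac{1}{5} \left(1 - 45\right)\right) + 87745 = \left(-4 + \frac{1}{2} \cdot \frac{1}{5} \left(-44\right)\right) + 87745 = \left(-4 - \frac{22}{5}\right) + 87745 = - \frac{42}{5} + 87745 = \frac{438683}{5}$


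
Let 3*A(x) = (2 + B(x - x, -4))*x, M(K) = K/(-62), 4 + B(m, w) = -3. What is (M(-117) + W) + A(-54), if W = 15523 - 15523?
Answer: 5697/62 ≈ 91.887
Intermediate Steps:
B(m, w) = -7 (B(m, w) = -4 - 3 = -7)
M(K) = -K/62 (M(K) = K*(-1/62) = -K/62)
W = 0
A(x) = -5*x/3 (A(x) = ((2 - 7)*x)/3 = (-5*x)/3 = -5*x/3)
(M(-117) + W) + A(-54) = (-1/62*(-117) + 0) - 5/3*(-54) = (117/62 + 0) + 90 = 117/62 + 90 = 5697/62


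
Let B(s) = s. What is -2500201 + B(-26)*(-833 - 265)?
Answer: -2471653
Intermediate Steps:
-2500201 + B(-26)*(-833 - 265) = -2500201 - 26*(-833 - 265) = -2500201 - 26*(-1098) = -2500201 + 28548 = -2471653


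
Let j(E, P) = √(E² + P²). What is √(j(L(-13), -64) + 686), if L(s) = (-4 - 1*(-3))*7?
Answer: √(686 + √4145) ≈ 27.393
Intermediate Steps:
L(s) = -7 (L(s) = (-4 + 3)*7 = -1*7 = -7)
√(j(L(-13), -64) + 686) = √(√((-7)² + (-64)²) + 686) = √(√(49 + 4096) + 686) = √(√4145 + 686) = √(686 + √4145)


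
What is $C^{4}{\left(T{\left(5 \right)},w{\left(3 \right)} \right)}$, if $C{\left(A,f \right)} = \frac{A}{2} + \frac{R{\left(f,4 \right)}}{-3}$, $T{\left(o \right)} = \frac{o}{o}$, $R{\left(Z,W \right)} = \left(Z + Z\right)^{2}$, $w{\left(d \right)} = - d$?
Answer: $\frac{279841}{16} \approx 17490.0$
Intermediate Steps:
$R{\left(Z,W \right)} = 4 Z^{2}$ ($R{\left(Z,W \right)} = \left(2 Z\right)^{2} = 4 Z^{2}$)
$T{\left(o \right)} = 1$
$C{\left(A,f \right)} = \frac{A}{2} - \frac{4 f^{2}}{3}$ ($C{\left(A,f \right)} = \frac{A}{2} + \frac{4 f^{2}}{-3} = A \frac{1}{2} + 4 f^{2} \left(- \frac{1}{3}\right) = \frac{A}{2} - \frac{4 f^{2}}{3}$)
$C^{4}{\left(T{\left(5 \right)},w{\left(3 \right)} \right)} = \left(\frac{1}{2} \cdot 1 - \frac{4 \left(\left(-1\right) 3\right)^{2}}{3}\right)^{4} = \left(\frac{1}{2} - \frac{4 \left(-3\right)^{2}}{3}\right)^{4} = \left(\frac{1}{2} - 12\right)^{4} = \left(- \frac{23}{2}\right)^{4} = \frac{279841}{16}$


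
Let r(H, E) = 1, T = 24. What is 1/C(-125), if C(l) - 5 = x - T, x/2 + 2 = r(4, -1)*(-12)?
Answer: -1/47 ≈ -0.021277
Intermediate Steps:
x = -28 (x = -4 + 2*(1*(-12)) = -4 + 2*(-12) = -4 - 24 = -28)
C(l) = -47 (C(l) = 5 + (-28 - 1*24) = 5 + (-28 - 24) = 5 - 52 = -47)
1/C(-125) = 1/(-47) = -1/47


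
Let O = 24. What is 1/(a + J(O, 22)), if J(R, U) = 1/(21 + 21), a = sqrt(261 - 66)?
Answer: -42/343979 + 1764*sqrt(195)/343979 ≈ 0.071490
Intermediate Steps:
a = sqrt(195) ≈ 13.964
J(R, U) = 1/42
1/(a + J(O, 22)) = 1/(sqrt(195) + 1/42) = 1/(1/42 + sqrt(195))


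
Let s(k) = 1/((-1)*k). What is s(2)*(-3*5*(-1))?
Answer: -15/2 ≈ -7.5000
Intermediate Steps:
s(k) = -1/k
s(2)*(-3*5*(-1)) = (-1/2)*(-3*5*(-1)) = (-1*½)*(-15*(-1)) = -½*15 = -15/2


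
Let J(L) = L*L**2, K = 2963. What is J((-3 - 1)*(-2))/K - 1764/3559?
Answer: -3404524/10545317 ≈ -0.32285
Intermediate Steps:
J(L) = L**3
J((-3 - 1)*(-2))/K - 1764/3559 = ((-3 - 1)*(-2))**3/2963 - 1764/3559 = (-4*(-2))**3*(1/2963) - 1764*1/3559 = 8**3*(1/2963) - 1764/3559 = 512*(1/2963) - 1764/3559 = 512/2963 - 1764/3559 = -3404524/10545317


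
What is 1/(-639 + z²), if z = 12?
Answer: -1/495 ≈ -0.0020202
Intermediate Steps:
1/(-639 + z²) = 1/(-639 + 12²) = 1/(-639 + 144) = 1/(-495) = -1/495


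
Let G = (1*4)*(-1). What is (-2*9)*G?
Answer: 72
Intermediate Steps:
G = -4 (G = 4*(-1) = -4)
(-2*9)*G = -2*9*(-4) = -18*(-4) = 72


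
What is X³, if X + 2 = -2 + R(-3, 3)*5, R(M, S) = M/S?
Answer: -729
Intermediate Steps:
X = -9 (X = -2 + (-2 - 3/3*5) = -2 + (-2 - 3*⅓*5) = -2 + (-2 - 1*5) = -2 + (-2 - 5) = -2 - 7 = -9)
X³ = (-9)³ = -729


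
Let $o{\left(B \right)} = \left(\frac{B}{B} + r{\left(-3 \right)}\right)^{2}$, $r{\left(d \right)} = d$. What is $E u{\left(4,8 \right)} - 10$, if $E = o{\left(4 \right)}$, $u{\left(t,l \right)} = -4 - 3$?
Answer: $-38$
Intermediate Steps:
$o{\left(B \right)} = 4$ ($o{\left(B \right)} = \left(\frac{B}{B} - 3\right)^{2} = \left(1 - 3\right)^{2} = \left(-2\right)^{2} = 4$)
$u{\left(t,l \right)} = -7$
$E = 4$
$E u{\left(4,8 \right)} - 10 = 4 \left(-7\right) - 10 = -28 - 10 = -38$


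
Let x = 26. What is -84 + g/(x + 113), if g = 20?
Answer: -11656/139 ≈ -83.856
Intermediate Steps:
-84 + g/(x + 113) = -84 + 20/(26 + 113) = -84 + 20/139 = -11656/139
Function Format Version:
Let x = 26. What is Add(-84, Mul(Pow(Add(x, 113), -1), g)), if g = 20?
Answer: Rational(-11656, 139) ≈ -83.856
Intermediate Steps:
Add(-84, Mul(Pow(Add(x, 113), -1), g)) = Add(-84, Mul(Pow(Add(26, 113), -1), 20)) = Add(-84, Mul(Pow(139, -1), 20)) = Add(-84, Mul(Rational(1, 139), 20)) = Add(-84, Rational(20, 139)) = Rational(-11656, 139)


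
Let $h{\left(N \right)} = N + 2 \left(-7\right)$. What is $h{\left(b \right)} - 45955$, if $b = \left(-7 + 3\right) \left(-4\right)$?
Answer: $-45953$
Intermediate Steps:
$b = 16$ ($b = \left(-4\right) \left(-4\right) = 16$)
$h{\left(N \right)} = -14 + N$ ($h{\left(N \right)} = N - 14 = -14 + N$)
$h{\left(b \right)} - 45955 = \left(-14 + 16\right) - 45955 = 2 - 45955 = -45953$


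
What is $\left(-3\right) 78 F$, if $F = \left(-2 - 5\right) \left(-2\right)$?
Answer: $-3276$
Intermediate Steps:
$F = 14$ ($F = \left(-7\right) \left(-2\right) = 14$)
$\left(-3\right) 78 F = \left(-3\right) 78 \cdot 14 = \left(-234\right) 14 = -3276$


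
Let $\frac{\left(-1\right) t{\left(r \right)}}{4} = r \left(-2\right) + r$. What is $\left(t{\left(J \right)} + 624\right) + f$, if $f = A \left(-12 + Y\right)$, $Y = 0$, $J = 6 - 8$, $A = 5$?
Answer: $556$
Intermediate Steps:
$J = -2$
$t{\left(r \right)} = 4 r$ ($t{\left(r \right)} = - 4 \left(r \left(-2\right) + r\right) = - 4 \left(- 2 r + r\right) = - 4 \left(- r\right) = 4 r$)
$f = -60$ ($f = 5 \left(-12 + 0\right) = 5 \left(-12\right) = -60$)
$\left(t{\left(J \right)} + 624\right) + f = \left(4 \left(-2\right) + 624\right) - 60 = \left(-8 + 624\right) - 60 = 616 - 60 = 556$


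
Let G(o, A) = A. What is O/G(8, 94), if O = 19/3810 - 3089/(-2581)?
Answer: 11818129/924359340 ≈ 0.012785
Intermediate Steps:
O = 11818129/9833610 (O = 19*(1/3810) - 3089*(-1/2581) = 19/3810 + 3089/2581 = 11818129/9833610 ≈ 1.2018)
O/G(8, 94) = (11818129/9833610)/94 = (11818129/9833610)*(1/94) = 11818129/924359340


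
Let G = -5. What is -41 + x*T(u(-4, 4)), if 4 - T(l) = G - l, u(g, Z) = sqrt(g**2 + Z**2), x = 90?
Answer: 769 + 360*sqrt(2) ≈ 1278.1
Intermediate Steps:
u(g, Z) = sqrt(Z**2 + g**2)
T(l) = 9 + l (T(l) = 4 - (-5 - l) = 4 + (5 + l) = 9 + l)
-41 + x*T(u(-4, 4)) = -41 + 90*(9 + sqrt(4**2 + (-4)**2)) = -41 + 90*(9 + sqrt(16 + 16)) = -41 + 90*(9 + sqrt(32)) = -41 + 90*(9 + 4*sqrt(2)) = -41 + (810 + 360*sqrt(2)) = 769 + 360*sqrt(2)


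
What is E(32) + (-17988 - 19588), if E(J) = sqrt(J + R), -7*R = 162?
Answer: -37576 + sqrt(434)/7 ≈ -37573.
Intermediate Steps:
R = -162/7 (R = -1/7*162 = -162/7 ≈ -23.143)
E(J) = sqrt(-162/7 + J) (E(J) = sqrt(J - 162/7) = sqrt(-162/7 + J))
E(32) + (-17988 - 19588) = sqrt(-1134 + 49*32)/7 + (-17988 - 19588) = sqrt(-1134 + 1568)/7 - 37576 = sqrt(434)/7 - 37576 = -37576 + sqrt(434)/7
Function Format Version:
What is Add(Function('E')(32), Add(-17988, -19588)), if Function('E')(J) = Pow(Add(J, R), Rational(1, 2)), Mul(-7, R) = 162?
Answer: Add(-37576, Mul(Rational(1, 7), Pow(434, Rational(1, 2)))) ≈ -37573.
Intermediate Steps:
R = Rational(-162, 7) (R = Mul(Rational(-1, 7), 162) = Rational(-162, 7) ≈ -23.143)
Function('E')(J) = Pow(Add(Rational(-162, 7), J), Rational(1, 2)) (Function('E')(J) = Pow(Add(J, Rational(-162, 7)), Rational(1, 2)) = Pow(Add(Rational(-162, 7), J), Rational(1, 2)))
Add(Function('E')(32), Add(-17988, -19588)) = Add(Mul(Rational(1, 7), Pow(Add(-1134, Mul(49, 32)), Rational(1, 2))), Add(-17988, -19588)) = Add(Mul(Rational(1, 7), Pow(Add(-1134, 1568), Rational(1, 2))), -37576) = Add(Mul(Rational(1, 7), Pow(434, Rational(1, 2))), -37576) = Add(-37576, Mul(Rational(1, 7), Pow(434, Rational(1, 2))))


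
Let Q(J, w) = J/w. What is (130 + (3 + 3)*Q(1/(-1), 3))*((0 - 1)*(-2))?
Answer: 256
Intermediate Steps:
(130 + (3 + 3)*Q(1/(-1), 3))*((0 - 1)*(-2)) = (130 + (3 + 3)*((1/(-1))/3))*((0 - 1)*(-2)) = (130 + 6*((1*(-1))*(⅓)))*(-1*(-2)) = (130 + 6*(-1*⅓))*2 = (130 + 6*(-⅓))*2 = (130 - 2)*2 = 128*2 = 256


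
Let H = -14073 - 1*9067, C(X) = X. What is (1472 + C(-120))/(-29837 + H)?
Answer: -1352/52977 ≈ -0.025521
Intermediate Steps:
H = -23140 (H = -14073 - 9067 = -23140)
(1472 + C(-120))/(-29837 + H) = (1472 - 120)/(-29837 - 23140) = 1352/(-52977) = 1352*(-1/52977) = -1352/52977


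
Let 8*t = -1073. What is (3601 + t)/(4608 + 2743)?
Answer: 27735/58808 ≈ 0.47162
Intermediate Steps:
t = -1073/8 (t = (⅛)*(-1073) = -1073/8 ≈ -134.13)
(3601 + t)/(4608 + 2743) = (3601 - 1073/8)/(4608 + 2743) = (27735/8)/7351 = (27735/8)*(1/7351) = 27735/58808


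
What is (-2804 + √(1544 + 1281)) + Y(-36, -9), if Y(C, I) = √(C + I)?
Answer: -2804 + 5*√113 + 3*I*√5 ≈ -2750.8 + 6.7082*I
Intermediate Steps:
(-2804 + √(1544 + 1281)) + Y(-36, -9) = (-2804 + √(1544 + 1281)) + √(-36 - 9) = (-2804 + √2825) + √(-45) = (-2804 + 5*√113) + 3*I*√5 = -2804 + 5*√113 + 3*I*√5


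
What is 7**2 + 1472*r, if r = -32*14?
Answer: -659407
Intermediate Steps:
r = -448
7**2 + 1472*r = 7**2 + 1472*(-448) = 49 - 659456 = -659407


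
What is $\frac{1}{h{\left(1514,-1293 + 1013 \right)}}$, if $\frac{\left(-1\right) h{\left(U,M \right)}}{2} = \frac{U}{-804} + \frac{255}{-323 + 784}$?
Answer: $\frac{92661}{246467} \approx 0.37596$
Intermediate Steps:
$h{\left(U,M \right)} = - \frac{510}{461} + \frac{U}{402}$ ($h{\left(U,M \right)} = - 2 \left(\frac{U}{-804} + \frac{255}{-323 + 784}\right) = - 2 \left(U \left(- \frac{1}{804}\right) + \frac{255}{461}\right) = - 2 \left(- \frac{U}{804} + 255 \cdot \frac{1}{461}\right) = - 2 \left(- \frac{U}{804} + \frac{255}{461}\right) = - 2 \left(\frac{255}{461} - \frac{U}{804}\right) = - \frac{510}{461} + \frac{U}{402}$)
$\frac{1}{h{\left(1514,-1293 + 1013 \right)}} = \frac{1}{- \frac{510}{461} + \frac{1}{402} \cdot 1514} = \frac{1}{- \frac{510}{461} + \frac{757}{201}} = \frac{1}{\frac{246467}{92661}} = \frac{92661}{246467}$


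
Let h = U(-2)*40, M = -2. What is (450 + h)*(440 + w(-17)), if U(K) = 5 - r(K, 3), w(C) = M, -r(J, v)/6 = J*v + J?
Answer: -556260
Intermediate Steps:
r(J, v) = -6*J - 6*J*v (r(J, v) = -6*(J*v + J) = -6*(J + J*v) = -6*J - 6*J*v)
w(C) = -2
U(K) = 5 + 24*K (U(K) = 5 - (-6)*K*(1 + 3) = 5 - (-6)*K*4 = 5 - (-24)*K = 5 + 24*K)
h = -1720 (h = (5 + 24*(-2))*40 = (5 - 48)*40 = -43*40 = -1720)
(450 + h)*(440 + w(-17)) = (450 - 1720)*(440 - 2) = -1270*438 = -556260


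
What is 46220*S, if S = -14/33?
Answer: -647080/33 ≈ -19609.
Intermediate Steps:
S = -14/33 (S = -14*1/33 = -14/33 ≈ -0.42424)
46220*S = 46220*(-14/33) = -647080/33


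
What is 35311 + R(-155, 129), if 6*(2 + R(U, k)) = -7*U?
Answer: 212939/6 ≈ 35490.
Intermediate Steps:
R(U, k) = -2 - 7*U/6 (R(U, k) = -2 + (-7*U)/6 = -2 - 7*U/6)
35311 + R(-155, 129) = 35311 + (-2 - 7/6*(-155)) = 35311 + (-2 + 1085/6) = 35311 + 1073/6 = 212939/6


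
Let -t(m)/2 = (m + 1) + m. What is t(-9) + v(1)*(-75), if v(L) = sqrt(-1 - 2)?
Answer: 34 - 75*I*sqrt(3) ≈ 34.0 - 129.9*I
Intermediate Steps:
t(m) = -2 - 4*m (t(m) = -2*((m + 1) + m) = -2*((1 + m) + m) = -2*(1 + 2*m) = -2 - 4*m)
v(L) = I*sqrt(3) (v(L) = sqrt(-3) = I*sqrt(3))
t(-9) + v(1)*(-75) = (-2 - 4*(-9)) + (I*sqrt(3))*(-75) = (-2 + 36) - 75*I*sqrt(3) = 34 - 75*I*sqrt(3)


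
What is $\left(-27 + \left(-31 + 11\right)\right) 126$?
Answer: $-5922$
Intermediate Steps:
$\left(-27 + \left(-31 + 11\right)\right) 126 = \left(-27 - 20\right) 126 = \left(-47\right) 126 = -5922$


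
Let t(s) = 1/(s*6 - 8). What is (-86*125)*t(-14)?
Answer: 5375/46 ≈ 116.85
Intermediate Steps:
t(s) = 1/(-8 + 6*s) (t(s) = 1/(6*s - 8) = 1/(-8 + 6*s))
(-86*125)*t(-14) = (-86*125)*(1/(2*(-4 + 3*(-14)))) = -5375/(-4 - 42) = -5375/(-46) = -5375*(-1)/46 = -10750*(-1/92) = 5375/46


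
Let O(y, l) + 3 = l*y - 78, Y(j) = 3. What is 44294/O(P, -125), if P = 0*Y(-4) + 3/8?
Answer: -354352/1023 ≈ -346.39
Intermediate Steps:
P = 3/8 (P = 0*3 + 3/8 = 0 + 3*(⅛) = 0 + 3/8 = 3/8 ≈ 0.37500)
O(y, l) = -81 + l*y (O(y, l) = -3 + (l*y - 78) = -3 + (-78 + l*y) = -81 + l*y)
44294/O(P, -125) = 44294/(-81 - 125*3/8) = 44294/(-81 - 375/8) = 44294/(-1023/8) = 44294*(-8/1023) = -354352/1023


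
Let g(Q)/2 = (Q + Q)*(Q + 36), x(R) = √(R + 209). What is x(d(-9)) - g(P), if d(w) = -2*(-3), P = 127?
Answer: -82804 + √215 ≈ -82789.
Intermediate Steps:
d(w) = 6
x(R) = √(209 + R)
g(Q) = 4*Q*(36 + Q) (g(Q) = 2*((Q + Q)*(Q + 36)) = 2*((2*Q)*(36 + Q)) = 2*(2*Q*(36 + Q)) = 4*Q*(36 + Q))
x(d(-9)) - g(P) = √(209 + 6) - 4*127*(36 + 127) = √215 - 4*127*163 = √215 - 1*82804 = √215 - 82804 = -82804 + √215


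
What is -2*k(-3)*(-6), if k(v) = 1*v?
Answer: -36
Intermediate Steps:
k(v) = v
-2*k(-3)*(-6) = -2*(-3)*(-6) = 6*(-6) = -36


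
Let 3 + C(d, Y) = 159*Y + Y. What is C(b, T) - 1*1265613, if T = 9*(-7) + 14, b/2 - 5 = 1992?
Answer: -1273456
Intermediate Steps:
b = 3994 (b = 10 + 2*1992 = 10 + 3984 = 3994)
T = -49 (T = -63 + 14 = -49)
C(d, Y) = -3 + 160*Y (C(d, Y) = -3 + (159*Y + Y) = -3 + 160*Y)
C(b, T) - 1*1265613 = (-3 + 160*(-49)) - 1*1265613 = (-3 - 7840) - 1265613 = -7843 - 1265613 = -1273456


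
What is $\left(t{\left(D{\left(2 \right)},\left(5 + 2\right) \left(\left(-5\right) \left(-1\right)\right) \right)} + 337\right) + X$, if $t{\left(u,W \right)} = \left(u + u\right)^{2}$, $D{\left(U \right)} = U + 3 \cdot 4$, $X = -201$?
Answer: $920$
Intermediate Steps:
$D{\left(U \right)} = 12 + U$ ($D{\left(U \right)} = U + 12 = 12 + U$)
$t{\left(u,W \right)} = 4 u^{2}$ ($t{\left(u,W \right)} = \left(2 u\right)^{2} = 4 u^{2}$)
$\left(t{\left(D{\left(2 \right)},\left(5 + 2\right) \left(\left(-5\right) \left(-1\right)\right) \right)} + 337\right) + X = \left(4 \left(12 + 2\right)^{2} + 337\right) - 201 = \left(4 \cdot 14^{2} + 337\right) - 201 = \left(4 \cdot 196 + 337\right) - 201 = \left(784 + 337\right) - 201 = 1121 - 201 = 920$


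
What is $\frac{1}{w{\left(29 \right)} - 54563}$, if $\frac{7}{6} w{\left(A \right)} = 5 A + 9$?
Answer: $- \frac{1}{54431} \approx -1.8372 \cdot 10^{-5}$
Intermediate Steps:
$w{\left(A \right)} = \frac{54}{7} + \frac{30 A}{7}$ ($w{\left(A \right)} = \frac{6 \left(5 A + 9\right)}{7} = \frac{6 \left(9 + 5 A\right)}{7} = \frac{54}{7} + \frac{30 A}{7}$)
$\frac{1}{w{\left(29 \right)} - 54563} = \frac{1}{\left(\frac{54}{7} + \frac{30}{7} \cdot 29\right) - 54563} = \frac{1}{\left(\frac{54}{7} + \frac{870}{7}\right) - 54563} = \frac{1}{132 - 54563} = \frac{1}{-54431} = - \frac{1}{54431}$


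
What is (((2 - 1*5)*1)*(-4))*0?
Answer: 0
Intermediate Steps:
(((2 - 1*5)*1)*(-4))*0 = (((2 - 5)*1)*(-4))*0 = (-3*1*(-4))*0 = -3*(-4)*0 = 12*0 = 0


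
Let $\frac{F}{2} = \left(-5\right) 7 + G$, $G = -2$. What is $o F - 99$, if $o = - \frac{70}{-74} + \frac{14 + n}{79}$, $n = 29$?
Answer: $- \frac{16533}{79} \approx -209.28$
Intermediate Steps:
$o = \frac{4356}{2923}$ ($o = - \frac{70}{-74} + \frac{14 + 29}{79} = \left(-70\right) \left(- \frac{1}{74}\right) + 43 \cdot \frac{1}{79} = \frac{35}{37} + \frac{43}{79} = \frac{4356}{2923} \approx 1.4902$)
$F = -74$ ($F = 2 \left(\left(-5\right) 7 - 2\right) = 2 \left(-35 - 2\right) = 2 \left(-37\right) = -74$)
$o F - 99 = \frac{4356}{2923} \left(-74\right) - 99 = - \frac{8712}{79} - 99 = - \frac{16533}{79}$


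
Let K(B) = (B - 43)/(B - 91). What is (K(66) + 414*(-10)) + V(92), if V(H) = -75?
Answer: -105398/25 ≈ -4215.9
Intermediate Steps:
K(B) = (-43 + B)/(-91 + B)
(K(66) + 414*(-10)) + V(92) = ((-43 + 66)/(-91 + 66) + 414*(-10)) - 75 = (23/(-25) - 4140) - 75 = (-1/25*23 - 4140) - 75 = (-23/25 - 4140) - 75 = -103523/25 - 75 = -105398/25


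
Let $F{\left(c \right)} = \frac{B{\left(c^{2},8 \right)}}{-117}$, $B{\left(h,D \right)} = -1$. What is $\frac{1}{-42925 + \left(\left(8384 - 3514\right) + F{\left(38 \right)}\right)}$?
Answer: $- \frac{117}{4452434} \approx -2.6278 \cdot 10^{-5}$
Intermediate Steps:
$F{\left(c \right)} = \frac{1}{117}$ ($F{\left(c \right)} = - \frac{1}{-117} = \left(-1\right) \left(- \frac{1}{117}\right) = \frac{1}{117}$)
$\frac{1}{-42925 + \left(\left(8384 - 3514\right) + F{\left(38 \right)}\right)} = \frac{1}{-42925 + \left(\left(8384 - 3514\right) + \frac{1}{117}\right)} = \frac{1}{-42925 + \left(4870 + \frac{1}{117}\right)} = \frac{1}{-42925 + \frac{569791}{117}} = \frac{1}{- \frac{4452434}{117}} = - \frac{117}{4452434}$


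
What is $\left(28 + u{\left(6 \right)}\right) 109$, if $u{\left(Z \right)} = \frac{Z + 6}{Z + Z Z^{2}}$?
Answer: $\frac{113142}{37} \approx 3057.9$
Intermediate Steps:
$u{\left(Z \right)} = \frac{6 + Z}{Z + Z^{3}}$
$\left(28 + u{\left(6 \right)}\right) 109 = \left(28 + \frac{6 + 6}{6 + 6^{3}}\right) 109 = \left(28 + \frac{1}{6 + 216} \cdot 12\right) 109 = \left(28 + \frac{1}{222} \cdot 12\right) 109 = \left(28 + \frac{2}{37}\right) 109 = \frac{1038}{37} \cdot 109 = \frac{113142}{37}$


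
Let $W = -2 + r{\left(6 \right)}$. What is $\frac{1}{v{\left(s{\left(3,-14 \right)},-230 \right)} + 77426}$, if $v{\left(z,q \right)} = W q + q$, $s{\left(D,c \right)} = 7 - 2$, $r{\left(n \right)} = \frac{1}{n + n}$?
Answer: $\frac{6}{465821} \approx 1.288 \cdot 10^{-5}$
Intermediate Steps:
$r{\left(n \right)} = \frac{1}{2 n}$
$s{\left(D,c \right)} = 5$ ($s{\left(D,c \right)} = 7 - 2 = 5$)
$W = - \frac{23}{12}$ ($W = -2 + \frac{1}{2 \cdot 6} = -2 + \frac{1}{2} \cdot \frac{1}{6} = -2 + \frac{1}{12} = - \frac{23}{12} \approx -1.9167$)
$v{\left(z,q \right)} = - \frac{11 q}{12}$ ($v{\left(z,q \right)} = - \frac{23 q}{12} + q = - \frac{11 q}{12}$)
$\frac{1}{v{\left(s{\left(3,-14 \right)},-230 \right)} + 77426} = \frac{1}{\left(- \frac{11}{12}\right) \left(-230\right) + 77426} = \frac{1}{\frac{1265}{6} + 77426} = \frac{1}{\frac{465821}{6}} = \frac{6}{465821}$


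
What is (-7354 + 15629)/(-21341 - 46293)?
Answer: -8275/67634 ≈ -0.12235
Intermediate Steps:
(-7354 + 15629)/(-21341 - 46293) = 8275/(-67634) = 8275*(-1/67634) = -8275/67634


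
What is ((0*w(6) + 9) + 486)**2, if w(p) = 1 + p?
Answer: 245025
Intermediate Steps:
((0*w(6) + 9) + 486)**2 = ((0*(1 + 6) + 9) + 486)**2 = ((0*7 + 9) + 486)**2 = ((0 + 9) + 486)**2 = (9 + 486)**2 = 495**2 = 245025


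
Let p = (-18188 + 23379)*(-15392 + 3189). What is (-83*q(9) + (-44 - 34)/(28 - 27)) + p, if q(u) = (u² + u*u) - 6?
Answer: -63358799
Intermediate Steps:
q(u) = -6 + 2*u² (q(u) = (u² + u²) - 6 = 2*u² - 6 = -6 + 2*u²)
p = -63345773 (p = 5191*(-12203) = -63345773)
(-83*q(9) + (-44 - 34)/(28 - 27)) + p = (-83*(-6 + 2*9²) + (-44 - 34)/(28 - 27)) - 63345773 = (-83*(-6 + 2*81) - 78/1) - 63345773 = (-83*(-6 + 162) - 78*1) - 63345773 = (-83*156 - 78) - 63345773 = (-12948 - 78) - 63345773 = -13026 - 63345773 = -63358799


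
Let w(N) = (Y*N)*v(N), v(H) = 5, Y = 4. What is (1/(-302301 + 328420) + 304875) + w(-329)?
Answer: 7791167106/26119 ≈ 2.9830e+5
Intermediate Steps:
w(N) = 20*N (w(N) = (4*N)*5 = 20*N)
(1/(-302301 + 328420) + 304875) + w(-329) = (1/(-302301 + 328420) + 304875) + 20*(-329) = (1/26119 + 304875) - 6580 = 7963030126/26119 - 6580 = 7791167106/26119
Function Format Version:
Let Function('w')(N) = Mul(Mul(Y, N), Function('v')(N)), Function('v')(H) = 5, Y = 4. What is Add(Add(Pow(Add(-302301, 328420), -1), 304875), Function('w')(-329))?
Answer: Rational(7791167106, 26119) ≈ 2.9830e+5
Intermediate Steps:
Function('w')(N) = Mul(20, N) (Function('w')(N) = Mul(Mul(4, N), 5) = Mul(20, N))
Add(Add(Pow(Add(-302301, 328420), -1), 304875), Function('w')(-329)) = Add(Add(Pow(Add(-302301, 328420), -1), 304875), Mul(20, -329)) = Add(Add(Pow(26119, -1), 304875), -6580) = Add(Add(Rational(1, 26119), 304875), -6580) = Add(Rational(7963030126, 26119), -6580) = Rational(7791167106, 26119)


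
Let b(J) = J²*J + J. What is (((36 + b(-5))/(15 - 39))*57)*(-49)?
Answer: -43757/4 ≈ -10939.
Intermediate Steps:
b(J) = J + J³ (b(J) = J³ + J = J + J³)
(((36 + b(-5))/(15 - 39))*57)*(-49) = (((36 + (-5 + (-5)³))/(15 - 39))*57)*(-49) = (((36 + (-5 - 125))/(-24))*57)*(-49) = (((36 - 130)*(-1/24))*57)*(-49) = (-94*(-1/24)*57)*(-49) = ((47/12)*57)*(-49) = (893/4)*(-49) = -43757/4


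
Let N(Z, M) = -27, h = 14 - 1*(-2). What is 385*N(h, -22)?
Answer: -10395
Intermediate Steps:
h = 16 (h = 14 + 2 = 16)
385*N(h, -22) = 385*(-27) = -10395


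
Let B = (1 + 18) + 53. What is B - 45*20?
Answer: -828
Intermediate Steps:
B = 72 (B = 19 + 53 = 72)
B - 45*20 = 72 - 45*20 = 72 - 900 = -828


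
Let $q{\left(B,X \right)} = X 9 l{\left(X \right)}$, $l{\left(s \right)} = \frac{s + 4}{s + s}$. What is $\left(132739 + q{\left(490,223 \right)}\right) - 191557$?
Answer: $- \frac{115593}{2} \approx -57797.0$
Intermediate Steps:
$l{\left(s \right)} = \frac{4 + s}{2 s}$
$q{\left(B,X \right)} = 18 + \frac{9 X}{2}$ ($q{\left(B,X \right)} = X 9 \frac{4 + X}{2 X} = 9 X \frac{4 + X}{2 X} = 18 + \frac{9 X}{2}$)
$\left(132739 + q{\left(490,223 \right)}\right) - 191557 = \left(132739 + \left(18 + \frac{9}{2} \cdot 223\right)\right) - 191557 = \left(132739 + \left(18 + \frac{2007}{2}\right)\right) - 191557 = \left(132739 + \frac{2043}{2}\right) - 191557 = \frac{267521}{2} - 191557 = - \frac{115593}{2}$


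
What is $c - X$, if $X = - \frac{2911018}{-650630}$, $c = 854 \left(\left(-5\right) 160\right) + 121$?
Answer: $- \frac{222217300394}{325315} \approx -6.8308 \cdot 10^{5}$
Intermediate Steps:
$c = -683079$ ($c = 854 \left(-800\right) + 121 = -683200 + 121 = -683079$)
$X = \frac{1455509}{325315}$ ($X = \left(-2911018\right) \left(- \frac{1}{650630}\right) = \frac{1455509}{325315} \approx 4.4742$)
$c - X = -683079 - \frac{1455509}{325315} = - \frac{222217300394}{325315}$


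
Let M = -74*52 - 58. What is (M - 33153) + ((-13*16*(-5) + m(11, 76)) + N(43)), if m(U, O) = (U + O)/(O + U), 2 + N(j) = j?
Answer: -35977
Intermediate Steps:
N(j) = -2 + j
m(U, O) = 1 (m(U, O) = (O + U)/(O + U) = 1)
M = -3906 (M = -3848 - 58 = -3906)
(M - 33153) + ((-13*16*(-5) + m(11, 76)) + N(43)) = (-3906 - 33153) + ((-13*16*(-5) + 1) + (-2 + 43)) = -37059 + ((-208*(-5) + 1) + 41) = -37059 + ((1040 + 1) + 41) = -37059 + (1041 + 41) = -37059 + 1082 = -35977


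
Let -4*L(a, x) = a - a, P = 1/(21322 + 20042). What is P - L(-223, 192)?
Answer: 1/41364 ≈ 2.4176e-5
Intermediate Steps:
P = 1/41364 ≈ 2.4176e-5
L(a, x) = 0 (L(a, x) = -(a - a)/4 = -¼*0 = 0)
P - L(-223, 192) = 1/41364 - 1*0 = 1/41364 + 0 = 1/41364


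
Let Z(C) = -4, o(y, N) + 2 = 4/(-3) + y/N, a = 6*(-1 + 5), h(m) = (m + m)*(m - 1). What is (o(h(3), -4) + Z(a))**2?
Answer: 961/9 ≈ 106.78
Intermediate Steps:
h(m) = 2*m*(-1 + m) (h(m) = (2*m)*(-1 + m) = 2*m*(-1 + m))
a = 24 (a = 6*4 = 24)
o(y, N) = -10/3 + y/N (o(y, N) = -2 + (4/(-3) + y/N) = -2 + (4*(-1/3) + y/N) = -2 + (-4/3 + y/N) = -10/3 + y/N)
(o(h(3), -4) + Z(a))**2 = ((-10/3 + (2*3*(-1 + 3))/(-4)) - 4)**2 = ((-10/3 + (2*3*2)*(-1/4)) - 4)**2 = ((-10/3 + 12*(-1/4)) - 4)**2 = ((-10/3 - 3) - 4)**2 = (-19/3 - 4)**2 = (-31/3)**2 = 961/9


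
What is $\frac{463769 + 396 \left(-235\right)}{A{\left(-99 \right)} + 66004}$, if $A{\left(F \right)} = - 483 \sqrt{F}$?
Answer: $\frac{24468276836}{4379623627} + \frac{537157341 i \sqrt{11}}{4379623627} \approx 5.5868 + 0.40678 i$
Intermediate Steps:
$\frac{463769 + 396 \left(-235\right)}{A{\left(-99 \right)} + 66004} = \frac{463769 + 396 \left(-235\right)}{- 483 \sqrt{-99} + 66004} = \frac{463769 - 93060}{- 483 \cdot 3 i \sqrt{11} + 66004} = \frac{370709}{- 1449 i \sqrt{11} + 66004} = \frac{370709}{66004 - 1449 i \sqrt{11}}$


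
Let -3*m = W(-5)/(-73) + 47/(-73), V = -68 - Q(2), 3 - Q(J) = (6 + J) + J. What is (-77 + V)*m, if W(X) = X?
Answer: -1932/73 ≈ -26.466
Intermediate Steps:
Q(J) = -3 - 2*J (Q(J) = 3 - ((6 + J) + J) = 3 - (6 + 2*J) = 3 + (-6 - 2*J) = -3 - 2*J)
V = -61 (V = -68 - (-3 - 2*2) = -68 - (-3 - 4) = -68 - 1*(-7) = -68 + 7 = -61)
m = 14/73 (m = -(-5/(-73) + 47/(-73))/3 = -(-5*(-1/73) + 47*(-1/73))/3 = -(5/73 - 47/73)/3 = -⅓*(-42/73) = 14/73 ≈ 0.19178)
(-77 + V)*m = (-77 - 61)*(14/73) = -138*14/73 = -1932/73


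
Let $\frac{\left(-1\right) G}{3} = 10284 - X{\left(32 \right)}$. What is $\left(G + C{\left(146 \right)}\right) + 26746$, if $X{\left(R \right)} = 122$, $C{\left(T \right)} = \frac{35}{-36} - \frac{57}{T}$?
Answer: $- \frac{9832301}{2628} \approx -3741.4$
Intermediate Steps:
$C{\left(T \right)} = - \frac{35}{36} - \frac{57}{T}$ ($C{\left(T \right)} = 35 \left(- \frac{1}{36}\right) - \frac{57}{T} = - \frac{35}{36} - \frac{57}{T}$)
$G = -30486$ ($G = - 3 \left(10284 - 122\right) = \left(-3\right) 10162 = -30486$)
$\left(G + C{\left(146 \right)}\right) + 26746 = \left(-30486 - \left(\frac{35}{36} + \frac{57}{146}\right)\right) + 26746 = \left(-30486 - \frac{3581}{2628}\right) + 26746 = - \frac{80120789}{2628} + 26746 = - \frac{9832301}{2628}$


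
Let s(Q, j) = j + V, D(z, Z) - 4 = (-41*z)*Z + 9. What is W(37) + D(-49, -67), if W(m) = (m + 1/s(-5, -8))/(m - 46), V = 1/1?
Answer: -2826476/21 ≈ -1.3459e+5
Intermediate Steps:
V = 1
D(z, Z) = 13 - 41*Z*z (D(z, Z) = 4 + ((-41*z)*Z + 9) = 4 + (-41*Z*z + 9) = 4 + (9 - 41*Z*z) = 13 - 41*Z*z)
s(Q, j) = 1 + j (s(Q, j) = j + 1 = 1 + j)
W(m) = (-⅐ + m)/(-46 + m) (W(m) = (m + 1/(1 - 8))/(m - 46) = (m + 1/(-7))/(-46 + m) = (m - ⅐)/(-46 + m) = (-⅐ + m)/(-46 + m))
W(37) + D(-49, -67) = (-⅐ + 37)/(-46 + 37) + (13 - 41*(-67)*(-49)) = (258/7)/(-9) + (13 - 134603) = -⅑*258/7 - 134590 = -86/21 - 134590 = -2826476/21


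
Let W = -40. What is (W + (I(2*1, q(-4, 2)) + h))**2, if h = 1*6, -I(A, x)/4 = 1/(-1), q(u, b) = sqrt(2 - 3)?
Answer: 900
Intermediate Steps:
q(u, b) = I (q(u, b) = sqrt(-1) = I)
I(A, x) = 4 (I(A, x) = -4/(-1) = -4*(-1) = 4)
h = 6
(W + (I(2*1, q(-4, 2)) + h))**2 = (-40 + (4 + 6))**2 = (-40 + 10)**2 = (-30)**2 = 900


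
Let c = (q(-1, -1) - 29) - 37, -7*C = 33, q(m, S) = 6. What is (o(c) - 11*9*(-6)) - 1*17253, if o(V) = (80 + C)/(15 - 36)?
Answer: -2449400/147 ≈ -16663.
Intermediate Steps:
C = -33/7 (C = -⅐*33 = -33/7 ≈ -4.7143)
c = -60 (c = (6 - 29) - 37 = -23 - 37 = -60)
o(V) = -527/147 (o(V) = (80 - 33/7)/(15 - 36) = (527/7)/(-21) = (527/7)*(-1/21) = -527/147)
(o(c) - 11*9*(-6)) - 1*17253 = (-527/147 - 11*9*(-6)) - 1*17253 = (-527/147 - 99*(-6)) - 17253 = (-527/147 - 1*(-594)) - 17253 = (-527/147 + 594) - 17253 = 86791/147 - 17253 = -2449400/147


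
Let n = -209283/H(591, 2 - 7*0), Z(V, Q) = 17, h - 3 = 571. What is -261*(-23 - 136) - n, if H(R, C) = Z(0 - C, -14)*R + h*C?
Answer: 464790588/11195 ≈ 41518.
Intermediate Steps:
h = 574 (h = 3 + 571 = 574)
H(R, C) = 17*R + 574*C
n = -209283/11195 (n = -209283/(17*591 + 574*(2 - 7*0)) = -209283/(10047 + 574*(2 + 0)) = -209283/(10047 + 574*2) = -209283/(10047 + 1148) = -209283/11195 ≈ -18.694)
-261*(-23 - 136) - n = -261*(-23 - 136) - 1*(-209283/11195) = -261*(-159) + 209283/11195 = 41499 + 209283/11195 = 464790588/11195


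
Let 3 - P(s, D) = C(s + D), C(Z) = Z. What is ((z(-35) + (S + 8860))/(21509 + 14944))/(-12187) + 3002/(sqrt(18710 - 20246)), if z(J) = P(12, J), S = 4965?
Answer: -4617/148084237 - 1501*I*sqrt(6)/48 ≈ -3.1178e-5 - 76.598*I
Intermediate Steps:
P(s, D) = 3 - D - s (P(s, D) = 3 - (s + D) = 3 - (D + s) = 3 + (-D - s) = 3 - D - s)
z(J) = -9 - J (z(J) = 3 - J - 1*12 = 3 - J - 12 = -9 - J)
((z(-35) + (S + 8860))/(21509 + 14944))/(-12187) + 3002/(sqrt(18710 - 20246)) = (((-9 - 1*(-35)) + (4965 + 8860))/(21509 + 14944))/(-12187) + 3002/(sqrt(18710 - 20246)) = (((-9 + 35) + 13825)/36453)*(-1/12187) + 3002/(sqrt(-1536)) = ((26 + 13825)*(1/36453))*(-1/12187) + 3002/((16*I*sqrt(6))) = (13851*(1/36453))*(-1/12187) + 3002*(-I*sqrt(6)/96) = (4617/12151)*(-1/12187) - 1501*I*sqrt(6)/48 = -4617/148084237 - 1501*I*sqrt(6)/48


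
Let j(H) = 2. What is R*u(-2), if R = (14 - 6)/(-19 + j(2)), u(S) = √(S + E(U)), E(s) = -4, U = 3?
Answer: -8*I*√6/17 ≈ -1.1527*I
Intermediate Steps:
u(S) = √(-4 + S) (u(S) = √(S - 4) = √(-4 + S))
R = -8/17 (R = (14 - 6)/(-19 + 2) = 8/(-17) = 8*(-1/17) = -8/17 ≈ -0.47059)
R*u(-2) = -8*√(-4 - 2)/17 = -8*I*√6/17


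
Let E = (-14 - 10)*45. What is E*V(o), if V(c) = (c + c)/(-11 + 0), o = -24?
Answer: -51840/11 ≈ -4712.7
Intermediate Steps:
V(c) = -2*c/11 (V(c) = (2*c)/(-11) = (2*c)*(-1/11) = -2*c/11)
E = -1080 (E = -24*45 = -1080)
E*V(o) = -(-2160)*(-24)/11 = -1080*48/11 = -51840/11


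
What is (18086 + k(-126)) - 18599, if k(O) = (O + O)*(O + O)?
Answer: 62991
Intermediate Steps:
k(O) = 4*O² (k(O) = (2*O)*(2*O) = 4*O²)
(18086 + k(-126)) - 18599 = (18086 + 4*(-126)²) - 18599 = (18086 + 4*15876) - 18599 = (18086 + 63504) - 18599 = 81590 - 18599 = 62991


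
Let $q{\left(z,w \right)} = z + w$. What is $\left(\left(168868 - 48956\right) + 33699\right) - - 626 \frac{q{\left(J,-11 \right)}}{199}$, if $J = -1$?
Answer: $\frac{30561077}{199} \approx 1.5357 \cdot 10^{5}$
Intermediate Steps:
$q{\left(z,w \right)} = w + z$
$\left(\left(168868 - 48956\right) + 33699\right) - - 626 \frac{q{\left(J,-11 \right)}}{199} = \left(\left(168868 - 48956\right) + 33699\right) - - 626 \frac{-11 - 1}{199} = \left(119912 + 33699\right) - - 626 \left(\left(-12\right) \frac{1}{199}\right) = 153611 - \left(-626\right) \left(- \frac{12}{199}\right) = 153611 - \frac{7512}{199} = \frac{30561077}{199}$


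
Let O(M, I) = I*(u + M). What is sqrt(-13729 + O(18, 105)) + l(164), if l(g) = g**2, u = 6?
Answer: 26896 + I*sqrt(11209) ≈ 26896.0 + 105.87*I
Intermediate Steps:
O(M, I) = I*(6 + M)
sqrt(-13729 + O(18, 105)) + l(164) = sqrt(-13729 + 105*(6 + 18)) + 164**2 = sqrt(-13729 + 105*24) + 26896 = sqrt(-13729 + 2520) + 26896 = sqrt(-11209) + 26896 = I*sqrt(11209) + 26896 = 26896 + I*sqrt(11209)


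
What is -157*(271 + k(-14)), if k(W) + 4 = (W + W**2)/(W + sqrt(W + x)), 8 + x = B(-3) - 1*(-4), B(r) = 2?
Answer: -2121698/53 + 28574*I/53 ≈ -40032.0 + 539.13*I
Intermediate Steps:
x = -2 (x = -8 + (2 - 1*(-4)) = -8 + (2 + 4) = -8 + 6 = -2)
k(W) = -4 + (W + W**2)/(W + sqrt(-2 + W)) (k(W) = -4 + (W + W**2)/(W + sqrt(W - 2)) = -4 + (W + W**2)/(W + sqrt(-2 + W)))
-157*(271 + k(-14)) = -157*(271 + ((-14)**2 - 4*sqrt(-2 - 14) - 3*(-14))/(-14 + sqrt(-2 - 14))) = -157*(271 + (196 - 16*I + 42)/(-14 + sqrt(-16))) = -157*(271 + (196 - 16*I + 42)/(-14 + 4*I)) = -157*(271 + ((-14 - 4*I)/212)*(196 - 16*I + 42)) = -157*(271 + ((-14 - 4*I)/212)*(238 - 16*I)) = -157*(271 + (-14 - 4*I)*(238 - 16*I)/212) = -42547 - 157*(-14 - 4*I)*(238 - 16*I)/212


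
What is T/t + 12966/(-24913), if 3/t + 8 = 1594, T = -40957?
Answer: -1618293760124/74739 ≈ -2.1653e+7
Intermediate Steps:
t = 3/1586 (t = 3/(-8 + 1594) = 3/1586 ≈ 0.0018916)
T/t + 12966/(-24913) = -40957/3/1586 + 12966/(-24913) = -40957*1586/3 + 12966*(-1/24913) = -64957802/3 - 12966/24913 = -1618293760124/74739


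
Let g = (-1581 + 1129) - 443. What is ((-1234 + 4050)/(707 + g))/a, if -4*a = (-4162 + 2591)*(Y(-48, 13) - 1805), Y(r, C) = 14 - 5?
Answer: 704/33152813 ≈ 2.1235e-5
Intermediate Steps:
Y(r, C) = 9
g = -895 (g = -452 - 443 = -895)
a = -705379 (a = -(-4162 + 2591)*(9 - 1805)/4 = -(-1571)*(-1796)/4 = -¼*2821516 = -705379)
((-1234 + 4050)/(707 + g))/a = ((-1234 + 4050)/(707 - 895))/(-705379) = (2816/(-188))*(-1/705379) = (2816*(-1/188))*(-1/705379) = -704/47*(-1/705379) = 704/33152813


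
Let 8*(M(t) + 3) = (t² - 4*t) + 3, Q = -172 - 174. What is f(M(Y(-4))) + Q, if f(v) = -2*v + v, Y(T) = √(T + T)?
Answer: -2739/8 + I*√2 ≈ -342.38 + 1.4142*I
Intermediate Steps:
Q = -346
Y(T) = √2*√T (Y(T) = √(2*T) = √2*√T)
M(t) = -21/8 - t/2 + t²/8 (M(t) = -3 + ((t² - 4*t) + 3)/8 = -3 + (3 + t² - 4*t)/8 = -3 + (3/8 - t/2 + t²/8) = -21/8 - t/2 + t²/8)
f(v) = -v
f(M(Y(-4))) + Q = -(-21/8 - √2*√(-4)/2 + (√2*√(-4))²/8) - 346 = -(-21/8 - √2*2*I/2 + (√2*(2*I))²/8) - 346 = -(-21/8 - I*√2 + (2*I*√2)²/8) - 346 = -(-21/8 - I*√2 + (⅛)*(-8)) - 346 = -(-21/8 - I*√2 - 1) - 346 = -(-29/8 - I*√2) - 346 = (29/8 + I*√2) - 346 = -2739/8 + I*√2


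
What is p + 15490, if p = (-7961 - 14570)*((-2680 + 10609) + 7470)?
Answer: -346939379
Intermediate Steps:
p = -346954869 (p = -22531*(7929 + 7470) = -22531*15399 = -346954869)
p + 15490 = -346954869 + 15490 = -346939379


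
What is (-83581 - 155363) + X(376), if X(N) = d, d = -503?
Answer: -239447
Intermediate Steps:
X(N) = -503
(-83581 - 155363) + X(376) = (-83581 - 155363) - 503 = -238944 - 503 = -239447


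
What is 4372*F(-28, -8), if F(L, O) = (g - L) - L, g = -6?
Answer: 218600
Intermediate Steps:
F(L, O) = -6 - 2*L (F(L, O) = (-6 - L) - L = -6 - 2*L)
4372*F(-28, -8) = 4372*(-6 - 2*(-28)) = 4372*(-6 + 56) = 4372*50 = 218600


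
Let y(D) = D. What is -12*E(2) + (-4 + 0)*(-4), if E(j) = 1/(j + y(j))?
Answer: 13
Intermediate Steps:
E(j) = 1/(2*j) (E(j) = 1/(j + j) = 1/(2*j))
-12*E(2) + (-4 + 0)*(-4) = -6/2 + (-4 + 0)*(-4) = -6/2 - 4*(-4) = -12*¼ + 16 = -3 + 16 = 13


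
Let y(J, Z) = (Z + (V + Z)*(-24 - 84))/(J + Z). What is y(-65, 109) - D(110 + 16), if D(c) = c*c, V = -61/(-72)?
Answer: -1420597/88 ≈ -16143.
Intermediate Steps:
V = 61/72 (V = -61*(-1/72) = 61/72 ≈ 0.84722)
D(c) = c²
y(J, Z) = (-183/2 - 107*Z)/(J + Z) (y(J, Z) = (Z + (61/72 + Z)*(-24 - 84))/(J + Z) = (Z + (61/72 + Z)*(-108))/(J + Z) = (Z + (-183/2 - 108*Z))/(J + Z) = (-183/2 - 107*Z)/(J + Z))
y(-65, 109) - D(110 + 16) = (-183/2 - 107*109)/(-65 + 109) - (110 + 16)² = (-183/2 - 11663)/44 - 1*126² = (1/44)*(-23509/2) - 1*15876 = -23509/88 - 15876 = -1420597/88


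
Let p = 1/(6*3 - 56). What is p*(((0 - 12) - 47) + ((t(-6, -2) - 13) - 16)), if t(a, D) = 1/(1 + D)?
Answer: 89/38 ≈ 2.3421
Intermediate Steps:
p = -1/38 (p = 1/(18 - 56) = 1/(-38) = -1/38 ≈ -0.026316)
p*(((0 - 12) - 47) + ((t(-6, -2) - 13) - 16)) = -(((0 - 12) - 47) + ((1/(1 - 2) - 13) - 16))/38 = -((-12 - 47) + ((1/(-1) - 13) - 16))/38 = -(-59 + ((-1 - 13) - 16))/38 = -(-59 + (-14 - 16))/38 = -(-59 - 30)/38 = -1/38*(-89) = 89/38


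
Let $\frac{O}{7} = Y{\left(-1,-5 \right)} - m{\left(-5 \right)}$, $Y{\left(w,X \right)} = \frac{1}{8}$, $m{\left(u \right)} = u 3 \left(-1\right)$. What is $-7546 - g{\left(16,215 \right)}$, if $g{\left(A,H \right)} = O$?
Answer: $- \frac{59535}{8} \approx -7441.9$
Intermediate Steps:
$m{\left(u \right)} = - 3 u$ ($m{\left(u \right)} = 3 u \left(-1\right) = - 3 u$)
$Y{\left(w,X \right)} = \frac{1}{8}$
$O = - \frac{833}{8}$ ($O = 7 \left(\frac{1}{8} - \left(-3\right) \left(-5\right)\right) = 7 \left(\frac{1}{8} - 15\right) = 7 \left(- \frac{119}{8}\right) = - \frac{833}{8} \approx -104.13$)
$g{\left(A,H \right)} = - \frac{833}{8}$
$-7546 - g{\left(16,215 \right)} = -7546 - - \frac{833}{8} = -7546 + \frac{833}{8} = - \frac{59535}{8}$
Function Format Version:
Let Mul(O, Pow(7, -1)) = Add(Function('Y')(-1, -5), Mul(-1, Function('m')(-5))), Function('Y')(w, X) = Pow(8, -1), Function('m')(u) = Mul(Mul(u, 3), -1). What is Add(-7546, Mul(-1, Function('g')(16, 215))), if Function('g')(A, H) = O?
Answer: Rational(-59535, 8) ≈ -7441.9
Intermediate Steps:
Function('m')(u) = Mul(-3, u) (Function('m')(u) = Mul(Mul(3, u), -1) = Mul(-3, u))
Function('Y')(w, X) = Rational(1, 8)
O = Rational(-833, 8) (O = Mul(7, Add(Rational(1, 8), Mul(-1, Mul(-3, -5)))) = Mul(7, Add(Rational(1, 8), Mul(-1, 15))) = Mul(7, Add(Rational(1, 8), -15)) = Mul(7, Rational(-119, 8)) = Rational(-833, 8) ≈ -104.13)
Function('g')(A, H) = Rational(-833, 8)
Add(-7546, Mul(-1, Function('g')(16, 215))) = Add(-7546, Mul(-1, Rational(-833, 8))) = Add(-7546, Rational(833, 8)) = Rational(-59535, 8)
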